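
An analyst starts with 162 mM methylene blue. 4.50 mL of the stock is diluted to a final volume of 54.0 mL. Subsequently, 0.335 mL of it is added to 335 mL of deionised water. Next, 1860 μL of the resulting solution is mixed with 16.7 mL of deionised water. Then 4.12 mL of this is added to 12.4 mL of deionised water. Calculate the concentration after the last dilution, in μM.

0.337 μM

Overall dilution factor = 12 × 1001 × 9.978 × 4.010 = 4.81 × 10⁵.
162 mM / 4.81 × 10⁵ = 3.37 × 10⁻⁴ mM = 0.337 μM.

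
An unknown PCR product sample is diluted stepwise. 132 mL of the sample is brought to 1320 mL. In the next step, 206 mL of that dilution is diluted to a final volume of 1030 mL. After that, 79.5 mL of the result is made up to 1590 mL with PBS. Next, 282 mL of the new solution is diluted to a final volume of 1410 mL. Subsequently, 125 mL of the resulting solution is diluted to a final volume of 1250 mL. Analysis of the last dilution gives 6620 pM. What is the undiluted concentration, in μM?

Overall dilution factor = 10 × 5 × 20 × 5 × 10 = 5.00 × 10⁴.
Original = 6620 pM × 5.00 × 10⁴ = 3.31 × 10⁸ pM = 331 μM.

331 μM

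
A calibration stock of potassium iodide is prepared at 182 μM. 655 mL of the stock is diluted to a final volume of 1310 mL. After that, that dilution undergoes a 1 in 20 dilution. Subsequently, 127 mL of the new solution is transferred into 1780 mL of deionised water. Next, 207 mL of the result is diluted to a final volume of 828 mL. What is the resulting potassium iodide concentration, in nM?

Overall dilution factor = 2 × 20 × 15.02 × 4 = 2403.
182 μM / 2403 = 0.0758 μM = 75.8 nM.

75.8 nM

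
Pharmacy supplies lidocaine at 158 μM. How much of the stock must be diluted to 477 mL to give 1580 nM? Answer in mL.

4.77 mL

1580 nM = 1.58 μM.
V₁ = C₂V₂/C₁ = 1.58 × 477 / 158 = 4.77 mL.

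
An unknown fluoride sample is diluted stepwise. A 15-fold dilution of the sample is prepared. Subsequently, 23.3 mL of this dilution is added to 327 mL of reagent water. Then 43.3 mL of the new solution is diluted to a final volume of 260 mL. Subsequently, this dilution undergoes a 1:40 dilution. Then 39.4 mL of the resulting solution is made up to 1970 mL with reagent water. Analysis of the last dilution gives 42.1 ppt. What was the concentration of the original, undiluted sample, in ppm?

114 ppm

Overall dilution factor = 15 × 15.03 × 6.005 × 40 × 50 = 2.71 × 10⁶.
Original = 42.1 ppt × 2.71 × 10⁶ = 1.14 × 10⁸ ppt = 114 ppm.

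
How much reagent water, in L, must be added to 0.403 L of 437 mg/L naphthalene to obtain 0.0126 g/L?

13.6 L

0.0126 g/L = 12.6 mg/L.
V₂ = C₁V₁/C₂ = 437 × 0.403 / 12.6 = 14.0 L.
Diluent to add = V₂ − V₁ = 14.0 − 0.403 = 13.6 L.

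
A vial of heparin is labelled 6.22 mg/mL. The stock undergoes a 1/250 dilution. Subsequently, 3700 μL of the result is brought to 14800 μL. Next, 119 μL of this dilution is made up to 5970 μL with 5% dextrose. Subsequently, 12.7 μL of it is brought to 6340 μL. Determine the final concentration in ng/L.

248 ng/L

Overall dilution factor = 250 × 4 × 50.17 × 499.2 = 2.50 × 10⁷.
6.22 mg/mL / 2.50 × 10⁷ = 2.48 × 10⁻⁷ mg/mL = 248 ng/L.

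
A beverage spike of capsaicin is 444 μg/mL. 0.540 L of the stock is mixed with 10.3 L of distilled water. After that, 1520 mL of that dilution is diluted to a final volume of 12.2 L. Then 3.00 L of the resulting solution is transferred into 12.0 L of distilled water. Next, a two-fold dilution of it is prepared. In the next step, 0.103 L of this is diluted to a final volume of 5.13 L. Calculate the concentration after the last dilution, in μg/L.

Overall dilution factor = 20.07 × 8.026 × 5 × 2 × 49.81 = 8.02 × 10⁴.
444 μg/mL / 8.02 × 10⁴ = 5.53 × 10⁻³ μg/mL = 5.53 μg/L.

5.53 μg/L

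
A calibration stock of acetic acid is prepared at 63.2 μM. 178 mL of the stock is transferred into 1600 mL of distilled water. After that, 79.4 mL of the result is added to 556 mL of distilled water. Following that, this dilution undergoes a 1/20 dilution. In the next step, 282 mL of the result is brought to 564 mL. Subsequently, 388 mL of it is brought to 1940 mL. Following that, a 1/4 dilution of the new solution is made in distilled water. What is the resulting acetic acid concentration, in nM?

0.988 nM

Overall dilution factor = 9.989 × 8.003 × 20 × 2 × 5 × 4 = 6.39 × 10⁴.
63.2 μM / 6.39 × 10⁴ = 9.88 × 10⁻⁴ μM = 0.988 nM.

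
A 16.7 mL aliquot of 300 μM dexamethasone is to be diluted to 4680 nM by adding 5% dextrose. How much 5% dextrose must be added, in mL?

1050 mL

4680 nM = 4.68 μM.
V₂ = C₁V₁/C₂ = 300 × 16.7 / 4.68 = 1071 mL.
Diluent to add = V₂ − V₁ = 1071 − 16.7 = 1050 mL.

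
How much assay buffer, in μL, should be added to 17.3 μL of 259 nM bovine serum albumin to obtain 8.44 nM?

514 μL

V₂ = C₁V₁/C₂ = 259 × 17.3 / 8.44 = 531 μL.
Diluent to add = V₂ − V₁ = 531 − 17.3 = 514 μL.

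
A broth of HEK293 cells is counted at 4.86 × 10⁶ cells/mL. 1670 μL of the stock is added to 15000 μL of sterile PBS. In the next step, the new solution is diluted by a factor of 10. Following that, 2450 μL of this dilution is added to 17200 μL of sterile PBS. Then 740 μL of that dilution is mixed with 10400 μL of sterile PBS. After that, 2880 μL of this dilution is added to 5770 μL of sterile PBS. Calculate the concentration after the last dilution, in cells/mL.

Overall dilution factor = 9.982 × 10 × 8.020 × 15.05 × 3.003 = 3.62 × 10⁴.
4.86 × 10⁶ cells/mL / 3.62 × 10⁴ = 134 cells/mL.

134 cells/mL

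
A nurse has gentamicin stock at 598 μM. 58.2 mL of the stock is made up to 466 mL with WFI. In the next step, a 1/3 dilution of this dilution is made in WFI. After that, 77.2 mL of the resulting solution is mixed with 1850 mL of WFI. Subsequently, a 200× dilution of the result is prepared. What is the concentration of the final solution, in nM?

Overall dilution factor = 8.007 × 3 × 24.96 × 200 = 1.20 × 10⁵.
598 μM / 1.20 × 10⁵ = 4.99 × 10⁻³ μM = 4.99 nM.

4.99 nM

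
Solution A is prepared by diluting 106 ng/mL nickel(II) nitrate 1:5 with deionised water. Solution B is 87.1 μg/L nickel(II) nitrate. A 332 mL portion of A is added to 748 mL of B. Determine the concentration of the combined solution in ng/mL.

66.8 ng/mL

C_A = 106 ng/mL / 5 = 21.2 ng/mL.
C_B = 87.1 μg/L = 87.1 ng/mL.
C_mix = (C_A·V_A + C_B·V_B)/(V_A + V_B) = (21.2×332 + 87.1×748) / 1080 = 66.8 ng/mL.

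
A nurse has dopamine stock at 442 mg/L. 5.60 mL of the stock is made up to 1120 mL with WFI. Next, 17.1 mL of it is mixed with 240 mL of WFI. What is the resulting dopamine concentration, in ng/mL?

Overall dilution factor = 200 × 15.04 = 3007.
442 mg/L / 3007 = 0.147 mg/L = 147 ng/mL.

147 ng/mL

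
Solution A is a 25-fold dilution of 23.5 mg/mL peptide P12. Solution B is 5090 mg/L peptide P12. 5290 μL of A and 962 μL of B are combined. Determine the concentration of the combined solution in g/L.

1.58 g/L

C_A = 23.5 mg/mL / 25 = 0.940 mg/mL.
C_B = 5090 mg/L = 5.09 mg/mL.
C_mix = (C_A·V_A + C_B·V_B)/(V_A + V_B) = (0.940×5290 + 5.09×962) / 6252 = 1.58 mg/mL = 1.58 g/L.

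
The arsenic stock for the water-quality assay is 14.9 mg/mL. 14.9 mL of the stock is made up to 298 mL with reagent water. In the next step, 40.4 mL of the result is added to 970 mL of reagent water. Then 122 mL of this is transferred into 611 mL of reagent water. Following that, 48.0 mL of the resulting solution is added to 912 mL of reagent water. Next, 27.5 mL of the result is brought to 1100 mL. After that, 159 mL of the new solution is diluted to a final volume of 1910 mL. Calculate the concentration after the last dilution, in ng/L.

Overall dilution factor = 20 × 25.01 × 6.008 × 20 × 40 × 12.01 = 2.89 × 10⁷.
14.9 mg/mL / 2.89 × 10⁷ = 5.16 × 10⁻⁷ mg/mL = 516 ng/L.

516 ng/L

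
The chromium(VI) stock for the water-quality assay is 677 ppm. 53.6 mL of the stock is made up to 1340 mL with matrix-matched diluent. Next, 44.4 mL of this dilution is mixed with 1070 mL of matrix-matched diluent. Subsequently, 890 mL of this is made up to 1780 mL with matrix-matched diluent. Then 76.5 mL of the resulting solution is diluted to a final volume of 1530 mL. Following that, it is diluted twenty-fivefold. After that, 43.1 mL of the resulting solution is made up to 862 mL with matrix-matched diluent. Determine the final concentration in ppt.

Overall dilution factor = 25 × 25.10 × 2 × 20 × 25 × 20 = 1.25 × 10⁷.
677 ppm / 1.25 × 10⁷ = 5.39 × 10⁻⁵ ppm = 53.9 ppt.

53.9 ppt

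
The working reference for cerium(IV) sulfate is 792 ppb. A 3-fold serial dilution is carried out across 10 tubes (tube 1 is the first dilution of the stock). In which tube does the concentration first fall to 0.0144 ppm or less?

tube 4

Tube n has concentration 792 ppb / 3ⁿ.
Need 3ⁿ ≥ 792 ppb / 0.0144 ppm = 55.0, so n ≥ 3.65.
First such tube: n = 4.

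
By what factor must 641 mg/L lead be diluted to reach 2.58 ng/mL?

2.48 × 10⁵

Factor = C₀/C_target = 641 mg/L / 2.58 ng/mL = 2.48 × 10⁵.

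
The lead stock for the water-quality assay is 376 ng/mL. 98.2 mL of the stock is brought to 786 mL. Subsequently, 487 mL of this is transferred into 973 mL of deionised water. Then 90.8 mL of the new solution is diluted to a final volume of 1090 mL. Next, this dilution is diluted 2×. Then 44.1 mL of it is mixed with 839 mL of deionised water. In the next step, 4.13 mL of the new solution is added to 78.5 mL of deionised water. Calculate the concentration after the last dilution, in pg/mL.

1.63 pg/mL

Overall dilution factor = 8.004 × 2.998 × 12.00 × 2 × 20.02 × 20.01 = 2.31 × 10⁵.
376 ng/mL / 2.31 × 10⁵ = 1.63 × 10⁻³ ng/mL = 1.63 pg/mL.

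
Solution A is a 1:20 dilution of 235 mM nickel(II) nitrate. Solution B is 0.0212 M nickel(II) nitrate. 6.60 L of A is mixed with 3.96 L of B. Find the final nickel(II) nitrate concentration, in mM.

C_A = 235 mM / 20 = 11.8 mM.
C_B = 0.0212 M = 21.2 mM.
C_mix = (C_A·V_A + C_B·V_B)/(V_A + V_B) = (11.8×6.60 + 21.2×3.96) / 10.56 = 15.3 mM.

15.3 mM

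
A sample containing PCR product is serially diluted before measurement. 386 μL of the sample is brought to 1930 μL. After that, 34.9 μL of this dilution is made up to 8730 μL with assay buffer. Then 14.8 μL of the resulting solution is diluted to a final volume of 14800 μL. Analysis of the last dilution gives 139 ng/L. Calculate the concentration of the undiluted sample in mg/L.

Overall dilution factor = 5 × 250.1 × 1000 = 1.25 × 10⁶.
Original = 139 ng/L × 1.25 × 10⁶ = 1.74 × 10⁸ ng/L = 174 mg/L.

174 mg/L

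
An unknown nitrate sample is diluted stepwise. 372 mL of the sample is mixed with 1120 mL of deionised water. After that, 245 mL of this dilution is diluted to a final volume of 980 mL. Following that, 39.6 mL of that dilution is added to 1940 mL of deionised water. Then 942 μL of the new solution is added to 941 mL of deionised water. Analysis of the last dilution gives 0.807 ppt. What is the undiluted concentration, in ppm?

0.647 ppm

Overall dilution factor = 4.011 × 4 × 49.99 × 999.9 = 8.02 × 10⁵.
Original = 0.807 ppt × 8.02 × 10⁵ = 6.47 × 10⁵ ppt = 0.647 ppm.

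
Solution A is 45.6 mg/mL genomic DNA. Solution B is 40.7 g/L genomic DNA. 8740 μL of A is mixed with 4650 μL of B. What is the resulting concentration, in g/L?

C_B = 40.7 g/L = 40.7 mg/mL.
C_mix = (C_A·V_A + C_B·V_B)/(V_A + V_B) = (45.6×8740 + 40.7×4650) / 13390 = 43.9 mg/mL = 43.9 g/L.

43.9 g/L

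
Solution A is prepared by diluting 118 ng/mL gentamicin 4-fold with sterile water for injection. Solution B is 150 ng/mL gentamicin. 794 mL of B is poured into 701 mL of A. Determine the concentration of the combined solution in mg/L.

C_A = 118 ng/mL / 4 = 29.5 ng/mL.
C_mix = (C_A·V_A + C_B·V_B)/(V_A + V_B) = (29.5×701 + 150×794) / 1495 = 93.5 ng/mL = 0.0935 mg/L.

0.0935 mg/L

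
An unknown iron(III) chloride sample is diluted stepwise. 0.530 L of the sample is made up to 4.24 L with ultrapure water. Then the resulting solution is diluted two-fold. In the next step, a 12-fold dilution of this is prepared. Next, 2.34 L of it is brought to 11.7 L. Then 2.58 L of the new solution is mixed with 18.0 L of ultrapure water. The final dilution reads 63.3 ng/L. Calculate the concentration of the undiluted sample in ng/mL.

Overall dilution factor = 8 × 2 × 12 × 5 × 7.977 = 7658.
Original = 63.3 ng/L × 7658 = 4.85 × 10⁵ ng/L = 485 ng/mL.

485 ng/mL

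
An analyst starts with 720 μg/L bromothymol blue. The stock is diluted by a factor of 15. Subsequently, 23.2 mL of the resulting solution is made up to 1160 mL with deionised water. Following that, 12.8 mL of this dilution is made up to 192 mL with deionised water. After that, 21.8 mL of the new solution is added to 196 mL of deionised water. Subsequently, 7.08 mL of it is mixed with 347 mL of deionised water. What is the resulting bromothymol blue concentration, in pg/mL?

0.128 pg/mL

Overall dilution factor = 15 × 50 × 15 × 9.991 × 50.01 = 5.62 × 10⁶.
720 μg/L / 5.62 × 10⁶ = 1.28 × 10⁻⁴ μg/L = 0.128 pg/mL.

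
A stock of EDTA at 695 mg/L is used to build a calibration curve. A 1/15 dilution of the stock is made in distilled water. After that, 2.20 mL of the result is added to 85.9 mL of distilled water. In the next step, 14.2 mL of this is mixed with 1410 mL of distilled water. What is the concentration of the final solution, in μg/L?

11.5 μg/L

Overall dilution factor = 15 × 40.05 × 100.3 = 6.02 × 10⁴.
695 mg/L / 6.02 × 10⁴ = 0.0115 mg/L = 11.5 μg/L.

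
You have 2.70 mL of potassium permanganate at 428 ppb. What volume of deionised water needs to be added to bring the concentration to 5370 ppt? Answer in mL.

212 mL

5370 ppt = 5.37 ppb.
V₂ = C₁V₁/C₂ = 428 × 2.70 / 5.37 = 215 mL.
Diluent to add = V₂ − V₁ = 215 − 2.70 = 212 mL.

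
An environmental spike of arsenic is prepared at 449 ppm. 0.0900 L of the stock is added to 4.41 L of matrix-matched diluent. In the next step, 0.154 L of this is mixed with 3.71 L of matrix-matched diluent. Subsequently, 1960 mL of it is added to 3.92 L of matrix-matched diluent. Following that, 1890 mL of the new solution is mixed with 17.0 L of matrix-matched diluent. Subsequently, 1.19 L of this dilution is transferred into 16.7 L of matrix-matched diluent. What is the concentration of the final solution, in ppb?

Overall dilution factor = 50 × 25.09 × 3 × 9.995 × 15.03 = 5.66 × 10⁵.
449 ppm / 5.66 × 10⁵ = 7.94 × 10⁻⁴ ppm = 0.794 ppb.

0.794 ppb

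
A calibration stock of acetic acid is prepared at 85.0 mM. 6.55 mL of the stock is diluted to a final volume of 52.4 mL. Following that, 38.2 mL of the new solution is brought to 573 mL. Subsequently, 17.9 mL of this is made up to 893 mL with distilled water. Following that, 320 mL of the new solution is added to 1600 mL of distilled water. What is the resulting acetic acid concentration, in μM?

Overall dilution factor = 8 × 15 × 49.89 × 6 = 3.59 × 10⁴.
85.0 mM / 3.59 × 10⁴ = 2.37 × 10⁻³ mM = 2.37 μM.

2.37 μM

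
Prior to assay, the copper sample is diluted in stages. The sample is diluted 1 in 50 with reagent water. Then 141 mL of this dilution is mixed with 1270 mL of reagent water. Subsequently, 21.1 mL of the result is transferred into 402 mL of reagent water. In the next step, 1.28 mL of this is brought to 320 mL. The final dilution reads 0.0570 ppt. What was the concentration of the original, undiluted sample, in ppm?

0.143 ppm

Overall dilution factor = 50 × 10.01 × 20.05 × 250 = 2.51 × 10⁶.
Original = 0.0570 ppt × 2.51 × 10⁶ = 1.43 × 10⁵ ppt = 0.143 ppm.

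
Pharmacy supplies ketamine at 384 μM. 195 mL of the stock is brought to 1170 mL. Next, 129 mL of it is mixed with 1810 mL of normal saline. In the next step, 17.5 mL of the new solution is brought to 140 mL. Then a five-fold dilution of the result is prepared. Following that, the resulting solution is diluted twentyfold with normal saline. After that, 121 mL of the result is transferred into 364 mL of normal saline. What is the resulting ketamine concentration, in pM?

1330 pM

Overall dilution factor = 6 × 15.03 × 8 × 5 × 20 × 4.008 = 2.89 × 10⁵.
384 μM / 2.89 × 10⁵ = 1.33 × 10⁻³ μM = 1330 pM.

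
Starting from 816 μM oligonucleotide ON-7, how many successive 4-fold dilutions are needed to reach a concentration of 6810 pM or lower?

Need 4ⁿ ≥ 1.20 × 10⁵, so n ≥ log(1.20 × 10⁵)/log(4) = 8.44.
Minimum whole steps: n = 9.

9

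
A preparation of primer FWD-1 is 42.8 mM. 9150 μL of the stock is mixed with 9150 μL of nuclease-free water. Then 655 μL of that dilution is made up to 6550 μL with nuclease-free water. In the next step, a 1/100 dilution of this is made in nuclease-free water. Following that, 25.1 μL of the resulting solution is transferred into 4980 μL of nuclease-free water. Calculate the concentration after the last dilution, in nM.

Overall dilution factor = 2 × 10 × 100 × 199.4 = 3.99 × 10⁵.
42.8 mM / 3.99 × 10⁵ = 1.07 × 10⁻⁴ mM = 107 nM.

107 nM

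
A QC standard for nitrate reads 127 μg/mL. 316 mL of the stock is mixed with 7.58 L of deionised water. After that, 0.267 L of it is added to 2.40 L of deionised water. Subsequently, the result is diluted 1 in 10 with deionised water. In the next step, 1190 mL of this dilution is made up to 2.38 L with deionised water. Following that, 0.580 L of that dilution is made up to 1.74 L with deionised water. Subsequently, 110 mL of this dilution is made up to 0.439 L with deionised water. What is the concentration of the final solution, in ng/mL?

2.12 ng/mL

Overall dilution factor = 24.99 × 9.989 × 10 × 2 × 3 × 3.991 = 5.98 × 10⁴.
127 μg/mL / 5.98 × 10⁴ = 2.12 × 10⁻³ μg/mL = 2.12 ng/mL.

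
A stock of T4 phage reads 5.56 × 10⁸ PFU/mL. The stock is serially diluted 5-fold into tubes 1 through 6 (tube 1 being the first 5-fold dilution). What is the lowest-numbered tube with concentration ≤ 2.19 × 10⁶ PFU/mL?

Tube n has concentration 5.56 × 10⁸ PFU/mL / 5ⁿ.
Need 5ⁿ ≥ 5.56 × 10⁸ PFU/mL / 2.19 × 10⁶ PFU/mL = 254, so n ≥ 3.44.
First such tube: n = 4.

tube 4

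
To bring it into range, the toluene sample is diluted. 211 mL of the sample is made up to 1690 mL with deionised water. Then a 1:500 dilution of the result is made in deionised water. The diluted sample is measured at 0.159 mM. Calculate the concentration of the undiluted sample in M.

0.637 M

Overall dilution factor = 8.009 × 500 = 4005.
Original = 0.159 mM × 4005 = 637 mM = 0.637 M.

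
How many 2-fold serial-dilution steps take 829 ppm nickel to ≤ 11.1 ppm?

7

Need 2ⁿ ≥ 74.7, so n ≥ log(74.7)/log(2) = 6.22.
Minimum whole steps: n = 7.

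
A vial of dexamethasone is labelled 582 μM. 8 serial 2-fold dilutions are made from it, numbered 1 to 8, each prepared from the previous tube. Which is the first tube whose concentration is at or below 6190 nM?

Tube n has concentration 582 μM / 2ⁿ.
Need 2ⁿ ≥ 582 μM / 6190 nM = 94.0, so n ≥ 6.55.
First such tube: n = 7.

tube 7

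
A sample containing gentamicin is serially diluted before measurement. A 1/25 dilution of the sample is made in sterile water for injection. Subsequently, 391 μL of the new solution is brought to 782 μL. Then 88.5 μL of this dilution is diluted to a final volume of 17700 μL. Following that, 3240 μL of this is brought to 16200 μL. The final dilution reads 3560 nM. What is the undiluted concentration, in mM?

Overall dilution factor = 25 × 2 × 200 × 5 = 5.00 × 10⁴.
Original = 3560 nM × 5.00 × 10⁴ = 1.78 × 10⁸ nM = 178 mM.

178 mM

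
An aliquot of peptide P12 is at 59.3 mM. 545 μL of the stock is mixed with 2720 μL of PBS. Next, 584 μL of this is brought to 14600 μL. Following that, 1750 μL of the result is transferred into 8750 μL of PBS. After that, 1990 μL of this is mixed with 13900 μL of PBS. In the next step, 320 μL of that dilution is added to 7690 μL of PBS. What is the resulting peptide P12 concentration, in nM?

Overall dilution factor = 5.991 × 25 × 6 × 7.985 × 25.03 = 1.80 × 10⁵.
59.3 mM / 1.80 × 10⁵ = 3.30 × 10⁻⁴ mM = 330 nM.

330 nM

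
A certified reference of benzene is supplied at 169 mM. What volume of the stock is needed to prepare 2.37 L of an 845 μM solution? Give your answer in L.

0.0118 L

845 μM = 0.845 mM.
V₁ = C₂V₂/C₁ = 0.845 × 2.37 / 169 = 0.0118 L.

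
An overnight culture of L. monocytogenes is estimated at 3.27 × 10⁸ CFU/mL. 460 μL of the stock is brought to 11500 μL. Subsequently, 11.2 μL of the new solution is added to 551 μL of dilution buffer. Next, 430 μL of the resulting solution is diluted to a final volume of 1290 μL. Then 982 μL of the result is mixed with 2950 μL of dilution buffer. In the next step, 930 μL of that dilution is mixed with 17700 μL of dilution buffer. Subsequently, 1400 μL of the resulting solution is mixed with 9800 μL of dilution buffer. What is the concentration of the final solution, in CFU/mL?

135 CFU/mL

Overall dilution factor = 25 × 50.20 × 3 × 4.004 × 20.03 × 8 = 2.42 × 10⁶.
3.27 × 10⁸ CFU/mL / 2.42 × 10⁶ = 135 CFU/mL.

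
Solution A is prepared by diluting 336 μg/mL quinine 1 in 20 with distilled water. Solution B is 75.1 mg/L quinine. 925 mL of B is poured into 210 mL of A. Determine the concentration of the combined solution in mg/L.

C_A = 336 μg/mL / 20 = 16.8 μg/mL.
C_B = 75.1 mg/L = 75.1 μg/mL.
C_mix = (C_A·V_A + C_B·V_B)/(V_A + V_B) = (16.8×210 + 75.1×925) / 1135 = 64.3 μg/mL = 64.3 mg/L.

64.3 mg/L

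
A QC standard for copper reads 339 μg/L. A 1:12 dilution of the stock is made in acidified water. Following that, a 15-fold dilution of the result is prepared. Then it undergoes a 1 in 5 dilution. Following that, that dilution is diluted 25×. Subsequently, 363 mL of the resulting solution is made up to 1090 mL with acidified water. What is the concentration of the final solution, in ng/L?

5.02 ng/L

Overall dilution factor = 12 × 15 × 5 × 25 × 3.003 = 6.76 × 10⁴.
339 μg/L / 6.76 × 10⁴ = 5.02 × 10⁻³ μg/L = 5.02 ng/L.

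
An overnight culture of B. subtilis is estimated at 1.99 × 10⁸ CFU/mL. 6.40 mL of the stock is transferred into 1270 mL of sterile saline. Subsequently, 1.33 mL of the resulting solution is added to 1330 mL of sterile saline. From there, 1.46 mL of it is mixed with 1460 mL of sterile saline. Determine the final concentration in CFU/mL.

Overall dilution factor = 199.4 × 1001 × 1001 = 2.00 × 10⁸.
1.99 × 10⁸ CFU/mL / 2.00 × 10⁸ = 0.996 CFU/mL.

0.996 CFU/mL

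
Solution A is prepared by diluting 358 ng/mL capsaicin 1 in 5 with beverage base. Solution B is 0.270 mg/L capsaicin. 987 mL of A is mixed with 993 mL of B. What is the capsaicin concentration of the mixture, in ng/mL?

C_A = 358 ng/mL / 5 = 71.6 ng/mL.
C_B = 0.270 mg/L = 270 ng/mL.
C_mix = (C_A·V_A + C_B·V_B)/(V_A + V_B) = (71.6×987 + 270×993) / 1980 = 171 ng/mL.

171 ng/mL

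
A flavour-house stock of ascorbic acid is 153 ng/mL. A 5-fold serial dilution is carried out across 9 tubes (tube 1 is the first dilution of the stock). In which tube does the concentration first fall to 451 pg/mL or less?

Tube n has concentration 153 ng/mL / 5ⁿ.
Need 5ⁿ ≥ 153 ng/mL / 451 pg/mL = 339, so n ≥ 3.62.
First such tube: n = 4.

tube 4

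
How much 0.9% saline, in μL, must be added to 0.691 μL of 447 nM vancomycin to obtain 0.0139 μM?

0.0139 μM = 13.9 nM.
V₂ = C₁V₁/C₂ = 447 × 0.691 / 13.9 = 22.2 μL.
Diluent to add = V₂ − V₁ = 22.2 − 0.691 = 21.5 μL.

21.5 μL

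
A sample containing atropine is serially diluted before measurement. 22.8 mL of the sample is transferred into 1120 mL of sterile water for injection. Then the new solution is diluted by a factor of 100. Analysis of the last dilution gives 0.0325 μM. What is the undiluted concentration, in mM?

Overall dilution factor = 50.12 × 100 = 5012.
Original = 0.0325 μM × 5012 = 163 μM = 0.163 mM.

0.163 mM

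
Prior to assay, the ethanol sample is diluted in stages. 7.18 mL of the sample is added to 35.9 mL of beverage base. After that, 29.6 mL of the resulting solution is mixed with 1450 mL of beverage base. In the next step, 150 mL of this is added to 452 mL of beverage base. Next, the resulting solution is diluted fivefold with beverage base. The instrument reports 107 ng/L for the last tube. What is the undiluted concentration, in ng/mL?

Overall dilution factor = 6 × 49.99 × 4.013 × 5 = 6018.
Original = 107 ng/L × 6018 = 6.44 × 10⁵ ng/L = 644 ng/mL.

644 ng/mL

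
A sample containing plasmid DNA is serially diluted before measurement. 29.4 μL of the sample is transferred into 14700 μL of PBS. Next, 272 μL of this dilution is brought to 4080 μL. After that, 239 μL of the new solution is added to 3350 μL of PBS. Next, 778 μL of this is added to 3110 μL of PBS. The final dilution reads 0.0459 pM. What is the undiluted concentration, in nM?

25.9 nM

Overall dilution factor = 501 × 15 × 15.02 × 4.997 = 5.64 × 10⁵.
Original = 0.0459 pM × 5.64 × 10⁵ = 2.59 × 10⁴ pM = 25.9 nM.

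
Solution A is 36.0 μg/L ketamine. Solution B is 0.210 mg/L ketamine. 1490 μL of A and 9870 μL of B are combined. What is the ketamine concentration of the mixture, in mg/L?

C_B = 0.210 mg/L = 210 μg/L.
C_mix = (C_A·V_A + C_B·V_B)/(V_A + V_B) = (36.0×1490 + 210×9870) / 11360 = 187 μg/L = 0.187 mg/L.

0.187 mg/L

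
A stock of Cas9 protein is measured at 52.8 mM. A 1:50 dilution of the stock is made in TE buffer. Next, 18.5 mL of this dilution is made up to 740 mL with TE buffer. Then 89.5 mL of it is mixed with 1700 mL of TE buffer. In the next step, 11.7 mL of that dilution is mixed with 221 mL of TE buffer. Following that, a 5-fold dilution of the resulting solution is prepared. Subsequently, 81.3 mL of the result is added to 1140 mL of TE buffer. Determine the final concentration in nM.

0.884 nM

Overall dilution factor = 50 × 40 × 19.99 × 19.89 × 5 × 15.02 = 5.97 × 10⁷.
52.8 mM / 5.97 × 10⁷ = 8.84 × 10⁻⁷ mM = 0.884 nM.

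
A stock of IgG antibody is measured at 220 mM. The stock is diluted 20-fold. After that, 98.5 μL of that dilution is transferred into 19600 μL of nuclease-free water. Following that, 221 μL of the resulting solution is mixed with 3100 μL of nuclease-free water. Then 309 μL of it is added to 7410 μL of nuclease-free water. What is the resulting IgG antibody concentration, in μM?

0.147 μM

Overall dilution factor = 20 × 200.0 × 15.03 × 24.98 = 1.50 × 10⁶.
220 mM / 1.50 × 10⁶ = 1.47 × 10⁻⁴ mM = 0.147 μM.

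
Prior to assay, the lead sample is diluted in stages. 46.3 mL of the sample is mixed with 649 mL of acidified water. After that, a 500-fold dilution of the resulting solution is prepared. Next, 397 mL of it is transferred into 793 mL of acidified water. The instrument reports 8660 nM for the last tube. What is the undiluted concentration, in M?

Overall dilution factor = 15.02 × 500 × 2.997 = 2.25 × 10⁴.
Original = 8660 nM × 2.25 × 10⁴ = 1.95 × 10⁸ nM = 0.195 M.

0.195 M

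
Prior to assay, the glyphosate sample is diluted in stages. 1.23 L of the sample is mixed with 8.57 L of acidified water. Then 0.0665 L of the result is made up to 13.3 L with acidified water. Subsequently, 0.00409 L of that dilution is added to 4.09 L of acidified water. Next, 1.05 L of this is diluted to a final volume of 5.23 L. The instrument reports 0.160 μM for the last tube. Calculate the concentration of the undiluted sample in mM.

Overall dilution factor = 7.967 × 200 × 1001 × 4.981 = 7.95 × 10⁶.
Original = 0.160 μM × 7.95 × 10⁶ = 1.27 × 10⁶ μM = 1270 mM.

1270 mM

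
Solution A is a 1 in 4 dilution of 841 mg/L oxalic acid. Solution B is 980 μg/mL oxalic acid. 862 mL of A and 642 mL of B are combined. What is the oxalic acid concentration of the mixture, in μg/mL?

C_A = 841 mg/L / 4 = 210 mg/L.
C_B = 980 μg/mL = 980 mg/L.
C_mix = (C_A·V_A + C_B·V_B)/(V_A + V_B) = (210×862 + 980×642) / 1504 = 539 mg/L = 539 μg/mL.

539 μg/mL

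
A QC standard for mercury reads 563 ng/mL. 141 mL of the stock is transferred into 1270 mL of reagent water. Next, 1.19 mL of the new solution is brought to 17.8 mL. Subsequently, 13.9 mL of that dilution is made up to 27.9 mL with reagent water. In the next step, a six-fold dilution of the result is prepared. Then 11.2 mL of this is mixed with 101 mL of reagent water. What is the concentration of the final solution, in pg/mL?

Overall dilution factor = 10.01 × 14.96 × 2.007 × 6 × 10.02 = 1.81 × 10⁴.
563 ng/mL / 1.81 × 10⁴ = 0.0312 ng/mL = 31.2 pg/mL.

31.2 pg/mL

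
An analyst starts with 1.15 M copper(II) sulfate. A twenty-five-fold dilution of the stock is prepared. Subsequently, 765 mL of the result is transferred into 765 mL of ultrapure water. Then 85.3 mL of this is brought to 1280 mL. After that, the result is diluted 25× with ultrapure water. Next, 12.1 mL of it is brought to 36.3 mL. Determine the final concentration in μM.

20.4 μM

Overall dilution factor = 25 × 2 × 15.01 × 25 × 3 = 5.63 × 10⁴.
1.15 M / 5.63 × 10⁴ = 2.04 × 10⁻⁵ M = 20.4 μM.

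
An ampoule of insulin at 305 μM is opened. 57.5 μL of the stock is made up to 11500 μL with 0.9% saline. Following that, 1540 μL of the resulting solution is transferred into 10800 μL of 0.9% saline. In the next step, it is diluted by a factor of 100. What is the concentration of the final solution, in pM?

Overall dilution factor = 200 × 8.013 × 100 = 1.60 × 10⁵.
305 μM / 1.60 × 10⁵ = 1.90 × 10⁻³ μM = 1900 pM.

1900 pM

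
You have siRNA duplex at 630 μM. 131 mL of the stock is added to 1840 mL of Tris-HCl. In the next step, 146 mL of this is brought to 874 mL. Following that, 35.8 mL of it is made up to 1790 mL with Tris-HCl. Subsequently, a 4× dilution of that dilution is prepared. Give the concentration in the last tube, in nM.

Overall dilution factor = 15.05 × 5.986 × 50 × 4 = 1.80 × 10⁴.
630 μM / 1.80 × 10⁴ = 0.0350 μM = 35.0 nM.

35.0 nM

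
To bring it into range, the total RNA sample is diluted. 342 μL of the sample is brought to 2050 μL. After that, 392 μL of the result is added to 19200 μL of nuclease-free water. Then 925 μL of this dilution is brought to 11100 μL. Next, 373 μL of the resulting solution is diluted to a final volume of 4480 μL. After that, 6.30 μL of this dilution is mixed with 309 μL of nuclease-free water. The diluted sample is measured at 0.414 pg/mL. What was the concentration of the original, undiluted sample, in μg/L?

Overall dilution factor = 5.994 × 49.98 × 12 × 12.01 × 50.05 = 2.16 × 10⁶.
Original = 0.414 pg/mL × 2.16 × 10⁶ = 8.95 × 10⁵ pg/mL = 895 μg/L.

895 μg/L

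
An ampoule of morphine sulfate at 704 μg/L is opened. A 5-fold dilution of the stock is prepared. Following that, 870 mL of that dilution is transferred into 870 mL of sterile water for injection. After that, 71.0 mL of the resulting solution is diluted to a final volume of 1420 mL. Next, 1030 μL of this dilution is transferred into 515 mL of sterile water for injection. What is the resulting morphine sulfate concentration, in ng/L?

7.03 ng/L

Overall dilution factor = 5 × 2 × 20 × 501 = 1.00 × 10⁵.
704 μg/L / 1.00 × 10⁵ = 7.03 × 10⁻³ μg/L = 7.03 ng/L.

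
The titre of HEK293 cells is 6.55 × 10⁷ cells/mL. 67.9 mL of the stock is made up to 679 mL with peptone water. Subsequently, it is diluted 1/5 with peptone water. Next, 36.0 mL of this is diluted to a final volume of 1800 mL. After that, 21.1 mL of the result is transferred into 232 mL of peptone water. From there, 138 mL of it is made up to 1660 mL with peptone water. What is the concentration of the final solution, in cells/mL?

Overall dilution factor = 10 × 5 × 50 × 12.00 × 12.03 = 3.61 × 10⁵.
6.55 × 10⁷ cells/mL / 3.61 × 10⁵ = 182 cells/mL.

182 cells/mL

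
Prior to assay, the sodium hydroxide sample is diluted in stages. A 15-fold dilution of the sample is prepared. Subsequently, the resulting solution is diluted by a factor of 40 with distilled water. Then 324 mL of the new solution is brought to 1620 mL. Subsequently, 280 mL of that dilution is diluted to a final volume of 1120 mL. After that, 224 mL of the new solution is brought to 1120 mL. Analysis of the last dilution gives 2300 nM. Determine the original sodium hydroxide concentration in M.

Overall dilution factor = 15 × 40 × 5 × 4 × 5 = 6.00 × 10⁴.
Original = 2300 nM × 6.00 × 10⁴ = 1.38 × 10⁸ nM = 0.138 M.

0.138 M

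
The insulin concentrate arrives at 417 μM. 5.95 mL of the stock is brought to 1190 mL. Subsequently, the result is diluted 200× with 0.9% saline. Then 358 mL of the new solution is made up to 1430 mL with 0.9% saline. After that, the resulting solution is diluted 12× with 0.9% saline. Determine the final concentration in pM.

217 pM

Overall dilution factor = 200 × 200 × 3.994 × 12 = 1.92 × 10⁶.
417 μM / 1.92 × 10⁶ = 2.17 × 10⁻⁴ μM = 217 pM.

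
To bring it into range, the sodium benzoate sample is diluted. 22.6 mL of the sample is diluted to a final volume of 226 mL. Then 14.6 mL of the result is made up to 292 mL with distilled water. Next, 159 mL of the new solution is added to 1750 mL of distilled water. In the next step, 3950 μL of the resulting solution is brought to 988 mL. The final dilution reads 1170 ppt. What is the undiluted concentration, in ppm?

Overall dilution factor = 10 × 20 × 12.01 × 250.1 = 6.01 × 10⁵.
Original = 1170 ppt × 6.01 × 10⁵ = 7.03 × 10⁸ ppt = 703 ppm.

703 ppm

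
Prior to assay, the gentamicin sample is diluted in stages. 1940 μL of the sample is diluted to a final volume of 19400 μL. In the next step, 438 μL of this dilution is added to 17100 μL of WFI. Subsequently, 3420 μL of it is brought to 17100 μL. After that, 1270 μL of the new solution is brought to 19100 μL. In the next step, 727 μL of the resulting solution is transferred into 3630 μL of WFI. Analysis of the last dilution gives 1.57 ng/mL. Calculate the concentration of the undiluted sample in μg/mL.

283 μg/mL

Overall dilution factor = 10 × 40.04 × 5 × 15.04 × 5.993 = 1.80 × 10⁵.
Original = 1.57 ng/mL × 1.80 × 10⁵ = 2.83 × 10⁵ ng/mL = 283 μg/mL.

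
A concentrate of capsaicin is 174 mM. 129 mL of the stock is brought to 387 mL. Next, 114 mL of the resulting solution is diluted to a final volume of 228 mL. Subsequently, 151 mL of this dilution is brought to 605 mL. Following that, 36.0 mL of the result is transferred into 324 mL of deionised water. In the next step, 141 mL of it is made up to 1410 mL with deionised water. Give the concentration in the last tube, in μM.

Overall dilution factor = 3 × 2 × 4.007 × 10 × 10 = 2404.
174 mM / 2404 = 0.0724 mM = 72.4 μM.

72.4 μM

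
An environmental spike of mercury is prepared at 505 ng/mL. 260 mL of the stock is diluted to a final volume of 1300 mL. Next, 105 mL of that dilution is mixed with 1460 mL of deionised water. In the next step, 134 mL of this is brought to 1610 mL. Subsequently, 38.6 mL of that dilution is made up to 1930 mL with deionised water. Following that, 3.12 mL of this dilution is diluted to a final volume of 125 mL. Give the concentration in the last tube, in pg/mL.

Overall dilution factor = 5 × 14.90 × 12.01 × 50 × 40.06 = 1.79 × 10⁶.
505 ng/mL / 1.79 × 10⁶ = 2.82 × 10⁻⁴ ng/mL = 0.282 pg/mL.

0.282 pg/mL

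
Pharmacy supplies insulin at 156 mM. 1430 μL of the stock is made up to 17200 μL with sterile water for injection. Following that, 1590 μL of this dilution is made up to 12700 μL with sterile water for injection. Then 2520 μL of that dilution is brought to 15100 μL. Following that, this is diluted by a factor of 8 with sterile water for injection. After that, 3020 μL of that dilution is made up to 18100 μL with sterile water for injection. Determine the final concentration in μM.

5.65 μM

Overall dilution factor = 12.03 × 7.987 × 5.992 × 8 × 5.993 = 2.76 × 10⁴.
156 mM / 2.76 × 10⁴ = 5.65 × 10⁻³ mM = 5.65 μM.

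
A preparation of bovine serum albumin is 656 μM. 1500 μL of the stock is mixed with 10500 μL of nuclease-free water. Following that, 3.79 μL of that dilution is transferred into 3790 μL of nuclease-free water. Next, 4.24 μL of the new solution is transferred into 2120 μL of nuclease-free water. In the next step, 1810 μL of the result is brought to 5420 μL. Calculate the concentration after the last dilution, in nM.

0.0546 nM

Overall dilution factor = 8 × 1001 × 501 × 2.994 = 1.20 × 10⁷.
656 μM / 1.20 × 10⁷ = 5.46 × 10⁻⁵ μM = 0.0546 nM.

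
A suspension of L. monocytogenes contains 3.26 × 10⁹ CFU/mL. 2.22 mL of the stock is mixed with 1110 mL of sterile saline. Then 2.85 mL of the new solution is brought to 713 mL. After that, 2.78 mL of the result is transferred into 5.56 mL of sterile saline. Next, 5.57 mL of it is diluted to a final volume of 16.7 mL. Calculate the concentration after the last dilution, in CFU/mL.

2890 CFU/mL

Overall dilution factor = 501 × 250.2 × 3 × 2.998 = 1.13 × 10⁶.
3.26 × 10⁹ CFU/mL / 1.13 × 10⁶ = 2890 CFU/mL.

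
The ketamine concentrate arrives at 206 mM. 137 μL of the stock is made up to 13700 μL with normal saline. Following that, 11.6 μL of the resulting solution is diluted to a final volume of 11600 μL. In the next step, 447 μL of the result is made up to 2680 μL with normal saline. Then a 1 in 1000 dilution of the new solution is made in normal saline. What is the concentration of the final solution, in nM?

0.344 nM

Overall dilution factor = 100 × 1000 × 5.996 × 1000 = 6.00 × 10⁸.
206 mM / 6.00 × 10⁸ = 3.44 × 10⁻⁷ mM = 0.344 nM.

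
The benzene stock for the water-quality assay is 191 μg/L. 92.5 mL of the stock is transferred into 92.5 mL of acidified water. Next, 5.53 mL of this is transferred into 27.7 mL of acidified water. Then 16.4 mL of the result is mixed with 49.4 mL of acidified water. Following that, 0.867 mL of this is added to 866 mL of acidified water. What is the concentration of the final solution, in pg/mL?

Overall dilution factor = 2 × 6.009 × 4.012 × 999.8 = 4.82 × 10⁴.
191 μg/L / 4.82 × 10⁴ = 3.96 × 10⁻³ μg/L = 3.96 pg/mL.

3.96 pg/mL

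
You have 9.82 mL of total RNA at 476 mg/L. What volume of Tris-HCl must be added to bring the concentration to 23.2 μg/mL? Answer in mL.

192 mL

23.2 μg/mL = 23.2 mg/L.
V₂ = C₁V₁/C₂ = 476 × 9.82 / 23.2 = 201 mL.
Diluent to add = V₂ − V₁ = 201 − 9.82 = 192 mL.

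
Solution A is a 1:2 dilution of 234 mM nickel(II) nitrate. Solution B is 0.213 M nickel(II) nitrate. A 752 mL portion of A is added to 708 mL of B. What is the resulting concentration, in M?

C_A = 234 mM / 2 = 117 mM.
C_B = 0.213 M = 213 mM.
C_mix = (C_A·V_A + C_B·V_B)/(V_A + V_B) = (117×752 + 213×708) / 1460 = 164 mM = 0.164 M.

0.164 M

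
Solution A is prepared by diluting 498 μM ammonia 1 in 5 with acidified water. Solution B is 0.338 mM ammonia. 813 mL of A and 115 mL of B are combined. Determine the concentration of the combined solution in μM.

129 μM

C_A = 498 μM / 5 = 99.6 μM.
C_B = 0.338 mM = 338 μM.
C_mix = (C_A·V_A + C_B·V_B)/(V_A + V_B) = (99.6×813 + 338×115) / 928.0 = 129 μM.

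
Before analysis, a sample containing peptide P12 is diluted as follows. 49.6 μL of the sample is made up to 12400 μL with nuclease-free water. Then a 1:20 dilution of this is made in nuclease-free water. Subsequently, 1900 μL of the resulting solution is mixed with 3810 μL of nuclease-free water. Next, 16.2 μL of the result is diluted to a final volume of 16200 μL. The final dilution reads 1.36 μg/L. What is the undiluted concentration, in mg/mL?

Overall dilution factor = 250 × 20 × 3.005 × 1000 = 1.50 × 10⁷.
Original = 1.36 μg/L × 1.50 × 10⁷ = 2.04 × 10⁷ μg/L = 20.4 mg/mL.

20.4 mg/mL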